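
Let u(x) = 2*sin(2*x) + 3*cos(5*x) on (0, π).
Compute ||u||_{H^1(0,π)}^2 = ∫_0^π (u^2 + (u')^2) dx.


||u||_{H^1(0,π)}^2 = -416/7 + 127*π

u'(x) = -15*sin(5*x) + 4*cos(2*x).
Expand u² and (u')² and integrate term by term on (0, π), using: for integers n ≥ 1, ∫_0^π sin²(nx) dx = ∫_0^π cos²(nx) dx = π/2; for n ≠ n', ∫_0^π sin(nx)sin(n'x) dx = ∫_0^π cos(nx)cos(n'x) dx = 0; and by product-to-sum, ∫_0^π sin(nx)cos(n'x) dx = ½∫_0^π [sin((n+n')x) + sin((n−n')x)] dx, which is 0 when n+n' is even and 2n/(n²−n'²) when n+n' is odd (it need not vanish on (0, π)).
  u² squared terms: (2)²·∫sin(2x)² dx = 4·π/2 = 2*π;  (3)²·∫cos(5x)² dx = 9·π/2 = 9*π/2.
  u² cross terms: 2·(2)·(3)·∫sin(2x)·cos(5x) dx = 12·(-4/21) = -16/7.
  So ∫_0^π u² dx = 2*π + 9*π/2 − 16/7 = -16/7 + 13*π/2.
  (u')² squared terms: (-15)²·∫sin(5x)² dx = 225·π/2 = 225*π/2;  (4)²·∫cos(2x)² dx = 16·π/2 = 8*π.
  (u')² cross terms: 2·(-15)·(4)·∫sin(5x)·cos(2x) dx = -120·(10/21) = -400/7.
  So ∫_0^π (u')² dx = 225*π/2 + 8*π − 400/7 = -400/7 + 241*π/2.
||u||_{H^1}^2 = (-16/7 + 13*π/2) + (-400/7 + 241*π/2) = -416/7 + 127*π.


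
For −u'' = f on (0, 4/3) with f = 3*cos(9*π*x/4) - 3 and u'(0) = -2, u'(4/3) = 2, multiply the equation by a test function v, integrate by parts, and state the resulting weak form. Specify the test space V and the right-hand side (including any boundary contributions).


V = H^1(0, 4/3) (v unrestricted at boundary; u is determined up to an additive constant); weak form: ∫_0^4/3 u'v' dx = ∫_0^4/3 (3*cos(9*π*x/4) - 3) v dx + 2·v(4/3) + 2·v(0) for all v ∈ V.

Multiply both sides by a test function v and integrate from 0 to 4/3:
  ∫_0^4/3 −u''(x) v(x) dx = ∫_0^4/3 f(x) v(x) dx.
Integrate the LHS by parts once:
  ∫_0^4/3 −u'' v dx = −[u'(x) v(x)]_0^4/3 + ∫_0^4/3 u'(x) v'(x) dx.
Thus ∫_0^4/3 u'(x) v'(x) dx = ∫_0^4/3 f(x) v(x) dx + [u'(x) v(x)]_0^4/3.
Choose V so that boundary terms are either known or forced to vanish.
u has inhomogeneous Neumann u'(0) = -2, u'(4/3) = 2. [u' v]_0^4/3 = (2)·v(4/3) − (-2)·v(0) = 2·v(4/3) + 2·v(0). Take V = H^1(0, 4/3); boundary term becomes part of RHS.
Weak formulation: find u (satisfying any essential BC) such that ∫_0^4/3 u'(x) v'(x) dx = ∫_0^4/3 f v dx + 2·v(4/3) + 2·v(0) for all v ∈ V (Neumann data are natural BCs: they enter the RHS as boundary terms).
Substituting f(x) = 3*cos(9*π*x/4) - 3, the right-hand side is ∫_0^4/3 (3*cos(9*π*x/4) - 3) v dx + 2·v(4/3) + 2·v(0).
Compatibility check (pure Neumann): taking v ≡ 1 ∈ V gives 0 = ∫_0^4/3 f dx + (2) − (-2), i.e. ∫_0^4/3 f dx must equal u'(0) − u'(4/3) = -4. Indeed ∫_0^4/3 (3*cos(9*π*x/4) - 3) dx = -4, so the data are compatible. The solution is then unique only up to an additive constant (fix it e.g. by requiring ∫_0^4/3 u dx = 0).


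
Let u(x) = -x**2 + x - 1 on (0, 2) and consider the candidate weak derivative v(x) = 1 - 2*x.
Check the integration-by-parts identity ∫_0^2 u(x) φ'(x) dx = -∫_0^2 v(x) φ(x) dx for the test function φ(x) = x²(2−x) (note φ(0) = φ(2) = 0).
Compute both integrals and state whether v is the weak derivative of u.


LHS = 28/15, RHS = 28/15. Yes, v = u' weakly.

u(x) = -x**2 + x - 1, classical derivative u'(x) = 1 - 2*x.
φ(x) = x²(2−x), so φ'(x) = x*(4 - 3*x).
Note φ(0) = φ(2) = 0, so the boundary term u·φ vanishes.
LHS = ∫_0^2 u(x) φ'(x) dx = ∫_0^2 (3*x^4 - 7*x^3 + 7*x^2 - 4*x) dx. Term by term:
  ∫_0^2 3*x^4 dx = 96/5;  ∫_0^2 -7*x^3 dx = -28;  ∫_0^2 7*x^2 dx = 56/3;
  ∫_0^2 -4*x dx = -8.
Sum: 96/5 − 28 + 56/3 − 8 = 28/15.
So LHS = 28/15.
∫_0^2 v(x) φ(x) dx = ∫_0^2 (2*x^4 - 5*x^3 + 2*x^2) dx. Term by term:
  ∫_0^2 2*x^4 dx = 64/5;  ∫_0^2 -5*x^3 dx = -20;  ∫_0^2 2*x^2 dx = 16/3.
Sum: 64/5 − 20 + 16/3 = -28/15.
So RHS = -∫_0^2 v(x) φ(x) dx = 28/15.
LHS = RHS, so the identity holds for this test φ.
Moreover u is smooth here and v(x) = u'(x) = 1 - 2*x pointwise, so the identity holds for every test function. Hence v is the weak derivative of u.


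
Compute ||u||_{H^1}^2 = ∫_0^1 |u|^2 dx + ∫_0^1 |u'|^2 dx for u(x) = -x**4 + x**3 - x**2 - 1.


||u||_{H^1}^2 = 4211/1260

The H^1 norm (squared) on an interval (0, L) is
  ||u||_{H^1}^2 = ∫_0^L u(x)^2 dx + ∫_0^L u'(x)^2 dx.
Compute u'(x) = -4*x**3 + 3*x**2 - 2*x.
Then u(x)^2 = x**8 - 2*x**7 + 3*x**6 - 2*x**5 + 3*x**4 - 2*x**3 + 2*x**2 + 1 and u'(x)^2 = 16*x**6 - 24*x**5 + 25*x**4 - 12*x**3 + 4*x**2.
Integrate each monomial from 0 to 1 using ∫_0^1 c·x^n dx = c·1^(n+1)/(n+1):
  ∫_0^1 u(x)^2 dx = ∫_0^1 (x^8 - 2*x^7 + 3*x^6 - 2*x^5 + 3*x^4 - 2*x^3 + 2*x^2 + 1) dx. Term by term:
    ∫_0^1 x^8 dx = 1/9;  ∫_0^1 -2*x^7 dx = -1/4;  ∫_0^1 3*x^6 dx = 3/7;
    ∫_0^1 -2*x^5 dx = -1/3;  ∫_0^1 3*x^4 dx = 3/5;  ∫_0^1 -2*x^3 dx = -1/2;
    ∫_0^1 2*x^2 dx = 2/3;  ∫_0^1 1 dx = 1.
  Sum: 1/9 − 1/4 + 3/7 − 1/3 + 3/5 − 1/2 + 2/3 + 1 = 2171/1260.
  ∫_0^1 u'(x)^2 dx = ∫_0^1 (16*x^6 - 24*x^5 + 25*x^4 - 12*x^3 + 4*x^2) dx. Term by term:
    ∫_0^1 16*x^6 dx = 16/7;  ∫_0^1 -24*x^5 dx = -4;  ∫_0^1 25*x^4 dx = 5;
    ∫_0^1 -12*x^3 dx = -3;  ∫_0^1 4*x^2 dx = 4/3.
  Sum: 16/7 − 4 + 5 − 3 + 4/3 = 34/21.
Adding: ||u||_{H^1}^2 = 2171/1260 + 34/21 = 4211/1260.


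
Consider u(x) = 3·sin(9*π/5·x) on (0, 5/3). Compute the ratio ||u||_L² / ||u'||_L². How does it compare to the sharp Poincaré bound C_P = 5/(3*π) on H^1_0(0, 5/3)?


||u||_L² / ||u'||_L² = 5/(9*π) < C_P = 5/(3*π).

u(x) = 3·sin(9*π/5·x), so u'(x) = 27*π*cos(9*π*x/5)/5.
Writing u(x) = A·sin(kπx/L) with A = 3 and k = 3, use ∫_0^L sin²(kπx/L) dx = L/2 and ∫_0^L cos²(kπx/L) dx = L/2.
u² = 9·sin²(9*π/5·x) and (u')² = 729*π^2/25·cos²(9*π/5·x), and each of sin², cos² integrates to L/2 = 5/6 over (0, 5/3).
∫_0^5/3 u² dx = 15/2, so ||u||_L² = sqrt(30)/2.
∫_0^5/3 (u')² dx = 243*π^2/10, so ||u'||_L² = 9*sqrt(30)*π/10.
Ratio ||u||_L² / ||u'||_L² = 5/(9*π).
Sharp Poincaré constant on H^1_0(0, 5/3) is C_P = L/π = 5/(3*π), achieved by sin(3*π/5·x).
This is the k = 3 harmonic; the ratio L/(kπ) is strictly less than C_P = L/π, consistent with the sharp inequality ||u||_L² ≤ C_P ||u'||_L².


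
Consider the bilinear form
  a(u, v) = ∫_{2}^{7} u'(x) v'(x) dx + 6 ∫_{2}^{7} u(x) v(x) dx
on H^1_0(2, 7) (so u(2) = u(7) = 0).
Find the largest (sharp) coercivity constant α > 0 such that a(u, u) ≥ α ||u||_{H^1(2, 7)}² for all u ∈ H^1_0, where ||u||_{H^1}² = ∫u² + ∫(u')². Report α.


α = 1

Coercivity of a(·,·) on H^1_0(2, 7) means a(u, u) ≥ α ||u||_{H^1}² for every u ∈ H^1_0.
The interval has length L = 5, and Poincaré/coercivity depend only on L. Here a(u, u) = ∫(u')² + (6)·∫u².
Here c = 6 ≥ 1, so a(u,u) = ∫(u')² + c∫u² ≥ ∫(u')² + ∫u² = ||u||_{H^1}², i.e. α = 1 works. No larger α is possible: a(u,u) ≥ α||u||_{H^1}² means (1−α)∫(u')² ≥ (α−c)∫u², and for the modes u_n = sin(nπ(x−x₀)/L) (x₀ the left endpoint) one has ∫u_n²/∫(u_n')² = (L/(nπ))² → 0, so a(u_n,u_n)/||u_n||_{H^1}² → 1. Hence the optimal constant is α = 1.
Therefore α = 1.


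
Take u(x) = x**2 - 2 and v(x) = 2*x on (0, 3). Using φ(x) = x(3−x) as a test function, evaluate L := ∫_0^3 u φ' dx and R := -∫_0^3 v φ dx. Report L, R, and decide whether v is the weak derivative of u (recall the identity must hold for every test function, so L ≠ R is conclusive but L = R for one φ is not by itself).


LHS = -27/2, RHS = -27/2. Yes, v = u' weakly.

u(x) = x**2 - 2, classical derivative u'(x) = 2*x.
φ(x) = x(3−x), so φ'(x) = 3 - 2*x.
Note φ(0) = φ(3) = 0, so the boundary term u·φ vanishes.
LHS = ∫_0^3 u(x) φ'(x) dx = ∫_0^3 (-2*x^3 + 3*x^2 + 4*x - 6) dx. Term by term:
  ∫_0^3 -2*x^3 dx = -81/2;  ∫_0^3 3*x^2 dx = 27;  ∫_0^3 4*x dx = 18;
  ∫_0^3 -6 dx = -18.
Sum: -81/2 + 27 + 18 − 18 = -27/2.
So LHS = -27/2.
∫_0^3 v(x) φ(x) dx = ∫_0^3 (-2*x^3 + 6*x^2) dx. Term by term:
  ∫_0^3 -2*x^3 dx = -81/2;  ∫_0^3 6*x^2 dx = 54.
Sum: -81/2 + 54 = 27/2.
So RHS = -∫_0^3 v(x) φ(x) dx = -27/2.
LHS = RHS, so the identity holds for this test φ.
Moreover u is smooth here and v(x) = u'(x) = 2*x pointwise, so the identity holds for every test function. Hence v is the weak derivative of u.


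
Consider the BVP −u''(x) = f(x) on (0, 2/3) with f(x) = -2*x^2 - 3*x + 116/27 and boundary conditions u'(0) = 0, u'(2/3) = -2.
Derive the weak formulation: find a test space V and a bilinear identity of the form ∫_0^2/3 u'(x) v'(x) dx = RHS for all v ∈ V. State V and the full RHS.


V = H^1(0, 2/3) (v unrestricted at boundary; u is determined up to an additive constant); weak form: ∫_0^2/3 u'v' dx = ∫_0^2/3 (-2*x^2 - 3*x + 116/27) v dx − 2·v(2/3) for all v ∈ V.

Multiply both sides by a test function v and integrate from 0 to 2/3:
  ∫_0^2/3 −u''(x) v(x) dx = ∫_0^2/3 f(x) v(x) dx.
Integrate the LHS by parts once:
  ∫_0^2/3 −u'' v dx = −[u'(x) v(x)]_0^2/3 + ∫_0^2/3 u'(x) v'(x) dx.
Thus ∫_0^2/3 u'(x) v'(x) dx = ∫_0^2/3 f(x) v(x) dx + [u'(x) v(x)]_0^2/3.
Choose V so that boundary terms are either known or forced to vanish.
u has inhomogeneous Neumann u'(0) = 0, u'(2/3) = -2. [u' v]_0^2/3 = (-2)·v(2/3) − (0)·v(0) = − 2·v(2/3). Take V = H^1(0, 2/3); boundary term becomes part of RHS.
Weak formulation: find u (satisfying any essential BC) such that ∫_0^2/3 u'(x) v'(x) dx = ∫_0^2/3 f v dx − 2·v(2/3) for all v ∈ V (Neumann data are natural BCs: they enter the RHS as boundary terms).
Substituting f(x) = -2*x^2 - 3*x + 116/27, the right-hand side is ∫_0^2/3 (-2*x^2 - 3*x + 116/27) v dx − 2·v(2/3).
Compatibility check (pure Neumann): taking v ≡ 1 ∈ V gives 0 = ∫_0^2/3 f dx + (-2) − (0), i.e. ∫_0^2/3 f dx must equal u'(0) − u'(2/3) = 2. Indeed ∫_0^2/3 (-2*x^2 - 3*x + 116/27) dx = 2, so the data are compatible. The solution is then unique only up to an additive constant (fix it e.g. by requiring ∫_0^2/3 u dx = 0).


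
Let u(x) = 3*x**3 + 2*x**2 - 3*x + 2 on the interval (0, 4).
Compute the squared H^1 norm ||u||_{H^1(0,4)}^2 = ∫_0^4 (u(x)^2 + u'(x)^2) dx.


||u||_{H^1}^2 = 1641596/35

The H^1 norm (squared) on an interval (0, L) is
  ||u||_{H^1}^2 = ∫_0^L u(x)^2 dx + ∫_0^L u'(x)^2 dx.
Compute u'(x) = 9*x**2 + 4*x - 3.
Then u(x)^2 = 9*x**6 + 12*x**5 - 14*x**4 + 17*x**2 - 12*x + 4 and u'(x)^2 = 81*x**4 + 72*x**3 - 38*x**2 - 24*x + 9.
Integrate each monomial from 0 to 4 using ∫_0^4 c·x^n dx = c·4^(n+1)/(n+1):
  ∫_0^4 u(x)^2 dx = ∫_0^4 (9*x^6 + 12*x^5 - 14*x^4 + 17*x^2 - 12*x + 4) dx. Term by term:
    ∫_0^4 9*x^6 dx = 147456/7;  ∫_0^4 12*x^5 dx = 8192;  ∫_0^4 -14*x^4 dx = -14336/5;
    ∫_0^4 17*x^2 dx = 1088/3;  ∫_0^4 -12*x dx = -96;  ∫_0^4 4 dx = 16.
  Sum: 147456/7 + 8192 − 14336/5 + 1088/3 − 96 + 16 = 2800624/105.
  ∫_0^4 u'(x)^2 dx = ∫_0^4 (81*x^4 + 72*x^3 - 38*x^2 - 24*x + 9) dx. Term by term:
    ∫_0^4 81*x^4 dx = 82944/5;  ∫_0^4 72*x^3 dx = 4608;  ∫_0^4 -38*x^2 dx = -2432/3;
    ∫_0^4 -24*x dx = -192;  ∫_0^4 9 dx = 36.
  Sum: 82944/5 + 4608 − 2432/3 − 192 + 36 = 303452/15.
Adding: ||u||_{H^1}^2 = 2800624/105 + 303452/15 = 1641596/35.


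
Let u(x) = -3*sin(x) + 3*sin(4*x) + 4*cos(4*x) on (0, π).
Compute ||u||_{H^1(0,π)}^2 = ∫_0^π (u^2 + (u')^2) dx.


||u||_{H^1(0,π)}^2 = 272/5 + 443*π/2

u'(x) = -16*sin(4*x) - 3*cos(x) + 12*cos(4*x).
Expand u² and (u')² and integrate term by term on (0, π), using: for integers n ≥ 1, ∫_0^π sin²(nx) dx = ∫_0^π cos²(nx) dx = π/2; for n ≠ n', ∫_0^π sin(nx)sin(n'x) dx = ∫_0^π cos(nx)cos(n'x) dx = 0; and by product-to-sum, ∫_0^π sin(nx)cos(n'x) dx = ½∫_0^π [sin((n+n')x) + sin((n−n')x)] dx, which is 0 when n+n' is even and 2n/(n²−n'²) when n+n' is odd (it need not vanish on (0, π)).
  u² squared terms: (-3)²·∫sin(x)² dx = 9·π/2 = 9*π/2;  (3)²·∫sin(4x)² dx = 9·π/2 = 9*π/2;  (4)²·∫cos(4x)² dx = 16·π/2 = 8*π.
  u² cross terms: 2·(-3)·(3)·∫sin(x)·sin(4x) dx = -18·(0) = 0;  2·(-3)·(4)·∫sin(x)·cos(4x) dx = -24·(-2/15) = 16/5;  2·(3)·(4)·∫sin(4x)·cos(4x) dx = 24·(0) = 0.
  So ∫_0^π u² dx = 9*π/2 + 9*π/2 + 8*π + 0 + 16/5 + 0 = 16/5 + 17*π.
  (u')² squared terms: (-16)²·∫sin(4x)² dx = 256·π/2 = 128*π;  (-3)²·∫cos(x)² dx = 9·π/2 = 9*π/2;  (12)²·∫cos(4x)² dx = 144·π/2 = 72*π.
  (u')² cross terms: 2·(-16)·(-3)·∫sin(4x)·cos(x) dx = 96·(8/15) = 256/5;  2·(-16)·(12)·∫sin(4x)·cos(4x) dx = -384·(0) = 0;  2·(-3)·(12)·∫cos(x)·cos(4x) dx = -72·(0) = 0.
  So ∫_0^π (u')² dx = 128*π + 9*π/2 + 72*π + 256/5 + 0 + 0 = 256/5 + 409*π/2.
||u||_{H^1}^2 = (16/5 + 17*π) + (256/5 + 409*π/2) = 272/5 + 443*π/2.


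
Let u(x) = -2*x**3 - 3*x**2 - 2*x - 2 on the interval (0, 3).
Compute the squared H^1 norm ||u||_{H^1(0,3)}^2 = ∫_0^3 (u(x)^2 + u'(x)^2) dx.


||u||_{H^1}^2 = 279948/35

The H^1 norm (squared) on an interval (0, L) is
  ||u||_{H^1}^2 = ∫_0^L u(x)^2 dx + ∫_0^L u'(x)^2 dx.
Compute u'(x) = -6*x**2 - 6*x - 2.
Then u(x)^2 = 4*x**6 + 12*x**5 + 17*x**4 + 20*x**3 + 16*x**2 + 8*x + 4 and u'(x)^2 = 36*x**4 + 72*x**3 + 60*x**2 + 24*x + 4.
Integrate each monomial from 0 to 3 using ∫_0^3 c·x^n dx = c·3^(n+1)/(n+1):
  ∫_0^3 u(x)^2 dx = ∫_0^3 (4*x^6 + 12*x^5 + 17*x^4 + 20*x^3 + 16*x^2 + 8*x + 4) dx. Term by term:
    ∫_0^3 4*x^6 dx = 8748/7;  ∫_0^3 12*x^5 dx = 1458;  ∫_0^3 17*x^4 dx = 4131/5;
    ∫_0^3 20*x^3 dx = 405;  ∫_0^3 16*x^2 dx = 144;  ∫_0^3 8*x dx = 36;
    ∫_0^3 4 dx = 12.
  Sum: 8748/7 + 1458 + 4131/5 + 405 + 144 + 36 + 12 = 144582/35.
  ∫_0^3 u'(x)^2 dx = ∫_0^3 (36*x^4 + 72*x^3 + 60*x^2 + 24*x + 4) dx. Term by term:
    ∫_0^3 36*x^4 dx = 8748/5;  ∫_0^3 72*x^3 dx = 1458;  ∫_0^3 60*x^2 dx = 540;
    ∫_0^3 24*x dx = 108;  ∫_0^3 4 dx = 12.
  Sum: 8748/5 + 1458 + 540 + 108 + 12 = 19338/5.
Adding: ||u||_{H^1}^2 = 144582/35 + 19338/5 = 279948/35.


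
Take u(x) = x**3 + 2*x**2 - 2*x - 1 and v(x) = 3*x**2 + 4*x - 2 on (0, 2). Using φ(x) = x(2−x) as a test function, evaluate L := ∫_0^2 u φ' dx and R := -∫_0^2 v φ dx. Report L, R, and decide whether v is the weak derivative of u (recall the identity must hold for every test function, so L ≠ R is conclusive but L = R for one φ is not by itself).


LHS = -112/15, RHS = -112/15. Yes, v = u' weakly.

u(x) = x**3 + 2*x**2 - 2*x - 1, classical derivative u'(x) = 3*x**2 + 4*x - 2.
φ(x) = x(2−x), so φ'(x) = 2 - 2*x.
Note φ(0) = φ(2) = 0, so the boundary term u·φ vanishes.
LHS = ∫_0^2 u(x) φ'(x) dx = ∫_0^2 (-2*x^4 - 2*x^3 + 8*x^2 - 2*x - 2) dx. Term by term:
  ∫_0^2 -2*x^4 dx = -64/5;  ∫_0^2 -2*x^3 dx = -8;  ∫_0^2 8*x^2 dx = 64/3;
  ∫_0^2 -2*x dx = -4;  ∫_0^2 -2 dx = -4.
Sum: -64/5 − 8 + 64/3 − 4 − 4 = -112/15.
So LHS = -112/15.
∫_0^2 v(x) φ(x) dx = ∫_0^2 (-3*x^4 + 2*x^3 + 10*x^2 - 4*x) dx. Term by term:
  ∫_0^2 -3*x^4 dx = -96/5;  ∫_0^2 2*x^3 dx = 8;  ∫_0^2 10*x^2 dx = 80/3;
  ∫_0^2 -4*x dx = -8.
Sum: -96/5 + 8 + 80/3 − 8 = 112/15.
So RHS = -∫_0^2 v(x) φ(x) dx = -112/15.
LHS = RHS, so the identity holds for this test φ.
Moreover u is smooth here and v(x) = u'(x) = 3*x**2 + 4*x - 2 pointwise, so the identity holds for every test function. Hence v is the weak derivative of u.


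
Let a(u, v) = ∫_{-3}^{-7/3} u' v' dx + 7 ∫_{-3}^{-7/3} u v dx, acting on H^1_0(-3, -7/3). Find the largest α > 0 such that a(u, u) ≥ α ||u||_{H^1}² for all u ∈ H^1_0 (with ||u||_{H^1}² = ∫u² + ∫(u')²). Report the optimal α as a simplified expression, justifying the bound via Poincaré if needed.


α = 1

Coercivity of a(·,·) on H^1_0(-3, -7/3) means a(u, u) ≥ α ||u||_{H^1}² for every u ∈ H^1_0.
The interval has length L = 2/3, and Poincaré/coercivity depend only on L. Here a(u, u) = ∫(u')² + (7)·∫u².
Here c = 7 ≥ 1, so a(u,u) = ∫(u')² + c∫u² ≥ ∫(u')² + ∫u² = ||u||_{H^1}², i.e. α = 1 works. No larger α is possible: a(u,u) ≥ α||u||_{H^1}² means (1−α)∫(u')² ≥ (α−c)∫u², and for the modes u_n = sin(nπ(x−x₀)/L) (x₀ the left endpoint) one has ∫u_n²/∫(u_n')² = (L/(nπ))² → 0, so a(u_n,u_n)/||u_n||_{H^1}² → 1. Hence the optimal constant is α = 1.
Therefore α = 1.


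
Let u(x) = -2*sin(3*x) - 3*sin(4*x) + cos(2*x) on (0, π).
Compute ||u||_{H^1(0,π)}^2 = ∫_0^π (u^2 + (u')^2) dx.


||u||_{H^1(0,π)}^2 = -24 + 99*π

u'(x) = -2*sin(2*x) - 6*cos(3*x) - 12*cos(4*x).
Expand u² and (u')² and integrate term by term on (0, π), using: for integers n ≥ 1, ∫_0^π sin²(nx) dx = ∫_0^π cos²(nx) dx = π/2; for n ≠ n', ∫_0^π sin(nx)sin(n'x) dx = ∫_0^π cos(nx)cos(n'x) dx = 0; and by product-to-sum, ∫_0^π sin(nx)cos(n'x) dx = ½∫_0^π [sin((n+n')x) + sin((n−n')x)] dx, which is 0 when n+n' is even and 2n/(n²−n'²) when n+n' is odd (it need not vanish on (0, π)).
  u² squared terms: (-3)²·∫sin(4x)² dx = 9·π/2 = 9*π/2;  (-2)²·∫sin(3x)² dx = 4·π/2 = 2*π;  (1)²·∫cos(2x)² dx = 1·π/2 = π/2.
  u² cross terms: 2·(-3)·(-2)·∫sin(4x)·sin(3x) dx = 12·(0) = 0;  2·(-3)·(1)·∫sin(4x)·cos(2x) dx = -6·(0) = 0;  2·(-2)·(1)·∫sin(3x)·cos(2x) dx = -4·(6/5) = -24/5.
  So ∫_0^π u² dx = 9*π/2 + 2*π + π/2 + 0 + 0 − 24/5 = -24/5 + 7*π.
  (u')² squared terms: (-12)²·∫cos(4x)² dx = 144·π/2 = 72*π;  (-6)²·∫cos(3x)² dx = 36·π/2 = 18*π;  (-2)²·∫sin(2x)² dx = 4·π/2 = 2*π.
  (u')² cross terms: 2·(-12)·(-6)·∫cos(4x)·cos(3x) dx = 144·(0) = 0;  2·(-12)·(-2)·∫cos(4x)·sin(2x) dx = 48·(0) = 0;  2·(-6)·(-2)·∫cos(3x)·sin(2x) dx = 24·(-4/5) = -96/5.
  So ∫_0^π (u')² dx = 72*π + 18*π + 2*π + 0 + 0 − 96/5 = -96/5 + 92*π.
||u||_{H^1}^2 = (-24/5 + 7*π) + (-96/5 + 92*π) = -24 + 99*π.


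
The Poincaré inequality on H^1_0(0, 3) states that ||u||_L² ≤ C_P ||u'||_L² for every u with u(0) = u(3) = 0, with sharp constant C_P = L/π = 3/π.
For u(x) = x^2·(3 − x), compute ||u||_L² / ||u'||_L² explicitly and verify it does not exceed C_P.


||u||_L² / ||u'||_L² = 3*sqrt(14)/14 < C_P = 3/π.

u(x) = x^2·(3 − x), so u'(x) = 3*x*(2 - x).
u(x) = x^2·(3 − x) vanishes at x = 0 and x = 3, so u ∈ H^1_0(0, 3). Differentiate via the product rule and integrate the resulting polynomials term by term.
  ∫_0^3 u² dx = ∫_0^3 (x^6 - 6*x^5 + 9*x^4) dx. Term by term:
    ∫_0^3 x^6 dx = 2187/7;  ∫_0^3 -6*x^5 dx = -729;  ∫_0^3 9*x^4 dx = 2187/5.
  Sum: 2187/7 − 729 + 2187/5 = 729/35.
  ∫_0^3 (u')² dx = ∫_0^3 (9*x^4 - 36*x^3 + 36*x^2) dx. Term by term:
    ∫_0^3 9*x^4 dx = 2187/5;  ∫_0^3 -36*x^3 dx = -729;  ∫_0^3 36*x^2 dx = 324.
  Sum: 2187/5 − 729 + 324 = 162/5.
∫_0^3 u² dx = 729/35, so ||u||_L² = 27*sqrt(35)/35.
∫_0^3 (u')² dx = 162/5, so ||u'||_L² = 9*sqrt(10)/5.
Ratio ||u||_L² / ||u'||_L² = 3*sqrt(14)/14.
Sharp Poincaré constant on H^1_0(0, 3) is C_P = L/π = 3/π, achieved by sin(π/3·x).
A polynomial bump cannot attain the sharp Poincaré constant (only the first sine eigenfunction does), so the ratio is strictly less than C_P, consistent with ||u||_L² ≤ C_P ||u'||_L².


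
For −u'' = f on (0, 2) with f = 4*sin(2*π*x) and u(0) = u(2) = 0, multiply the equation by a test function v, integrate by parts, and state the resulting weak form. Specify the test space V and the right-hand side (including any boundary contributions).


V = H^1_0(0, 2) (so v(0) = v(2) = 0); weak form: ∫_0^2 u'v' dx = ∫_0^2 (4*sin(2*π*x)) v dx for all v ∈ V.

Multiply both sides by a test function v and integrate from 0 to 2:
  ∫_0^2 −u''(x) v(x) dx = ∫_0^2 f(x) v(x) dx.
Integrate the LHS by parts once:
  ∫_0^2 −u'' v dx = −[u'(x) v(x)]_0^2 + ∫_0^2 u'(x) v'(x) dx.
Thus ∫_0^2 u'(x) v'(x) dx = ∫_0^2 f(x) v(x) dx + [u'(x) v(x)]_0^2.
Choose V so that boundary terms are either known or forced to vanish.
u is Dirichlet: u(0) = u(2) = 0. Let V = H^1_0(0, 2); then v(0) = v(2) = 0, and [u' v]_0^2 = 0.
Weak formulation: find u (satisfying any essential BC) such that ∫_0^2 u'(x) v'(x) dx = ∫_0^2 f v dx for all v ∈ V.
Substituting f(x) = 4*sin(2*π*x), the right-hand side is ∫_0^2 (4*sin(2*π*x)) v dx.


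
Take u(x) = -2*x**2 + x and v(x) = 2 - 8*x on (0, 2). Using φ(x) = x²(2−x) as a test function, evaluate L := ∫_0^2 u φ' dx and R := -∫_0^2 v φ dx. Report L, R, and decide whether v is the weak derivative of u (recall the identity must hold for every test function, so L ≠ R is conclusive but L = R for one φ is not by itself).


LHS = 76/15, RHS = 152/15. No, v is not the weak derivative of u.

u(x) = -2*x**2 + x, classical derivative u'(x) = 1 - 4*x.
φ(x) = x²(2−x), so φ'(x) = x*(4 - 3*x).
Note φ(0) = φ(2) = 0, so the boundary term u·φ vanishes.
LHS = ∫_0^2 u(x) φ'(x) dx = ∫_0^2 (6*x^4 - 11*x^3 + 4*x^2) dx. Term by term:
  ∫_0^2 6*x^4 dx = 192/5;  ∫_0^2 -11*x^3 dx = -44;  ∫_0^2 4*x^2 dx = 32/3.
Sum: 192/5 − 44 + 32/3 = 76/15.
So LHS = 76/15.
∫_0^2 v(x) φ(x) dx = ∫_0^2 (8*x^4 - 18*x^3 + 4*x^2) dx. Term by term:
  ∫_0^2 8*x^4 dx = 256/5;  ∫_0^2 -18*x^3 dx = -72;  ∫_0^2 4*x^2 dx = 32/3.
Sum: 256/5 − 72 + 32/3 = -152/15.
So RHS = -∫_0^2 v(x) φ(x) dx = 152/15.
LHS − RHS = -76/15 ≠ 0, so the identity fails.
(For a valid weak derivative the identity must hold for EVERY test function, in particular this one. The failure shows v is NOT the weak derivative of u.)
Correct weak derivative would be u'(x) = 1 - 4*x.


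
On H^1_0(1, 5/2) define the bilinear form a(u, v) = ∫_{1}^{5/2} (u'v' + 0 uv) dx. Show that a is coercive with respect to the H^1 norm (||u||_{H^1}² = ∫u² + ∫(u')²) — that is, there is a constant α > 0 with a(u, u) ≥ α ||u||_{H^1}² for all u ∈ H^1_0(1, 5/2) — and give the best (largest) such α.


α = 4*π^2/(9 + 4*π^2)

Coercivity of a(·,·) on H^1_0(1, 5/2) means a(u, u) ≥ α ||u||_{H^1}² for every u ∈ H^1_0.
The interval has length L = 3/2, and Poincaré/coercivity depend only on L. Here a(u, u) = ∫(u')² + (0)·∫u².
Here c = 0, so a(u,u) = ∫(u')² alone. The condition a(u,u) ≥ α||u||_{H^1}² reads (1−α)∫(u')² ≥ (α−c)∫u². Any admissible α is ≤ 1 (rapidly oscillating u have ∫u²/∫(u')² → 0), and α = 1 would force 0 ≥ (1−c)∫u², impossible since c < 1; so 1−α > 0. By the sharp Poincaré inequality on H^1_0 of an interval of length L, ∫(u')² ≥ (π/L)²∫u² with equality for the first sine mode sin(π(x−x₀)/L) (x₀ the left endpoint), so the inequality holds for all u iff (1−α)(π/L)² ≥ α − c, i.e. α ≤ ((π/L)² + c)/((π/L)² + 1) = (1 + c(L/π)²)/(1 + (L/π)²). (Direct route, valid since c ≤ 0: Poincaré gives c∫u² ≥ c(L/π)²∫(u')², so a(u,u) ≥ (1 + c(L/π)²)∫(u')², while ||u||_{H^1}² ≤ (1 + (L/π)²)∫(u')²; dividing yields the same α.) With (π/L)² = 4*π^2/9 and c = 0, the largest admissible constant is α = ((π/L)² + c)/((π/L)² + 1).
Simplifying, α = 4*π^2/(9 + 4*π^2).


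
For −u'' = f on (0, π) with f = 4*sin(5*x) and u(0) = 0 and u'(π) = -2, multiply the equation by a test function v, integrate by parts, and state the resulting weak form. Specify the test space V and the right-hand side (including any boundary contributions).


V = {v ∈ H^1(0, π) : v(0) = 0} (test functions vanish at x = 0 where u is specified); weak form: ∫_0^π u'v' dx = ∫_0^π (4*sin(5*x)) v dx − 2·v(π) for all v ∈ V.

Multiply both sides by a test function v and integrate from 0 to π:
  ∫_0^π −u''(x) v(x) dx = ∫_0^π f(x) v(x) dx.
Integrate the LHS by parts once:
  ∫_0^π −u'' v dx = −[u'(x) v(x)]_0^π + ∫_0^π u'(x) v'(x) dx.
Thus ∫_0^π u'(x) v'(x) dx = ∫_0^π f(x) v(x) dx + [u'(x) v(x)]_0^π.
Choose V so that boundary terms are either known or forced to vanish.
Mixed BC: u(0) = 0 (Dirichlet) and u'(π) = -2 (Neumann). Define V = {v ∈ H^1(0, π) : v(0) = 0}. Then [u' v]_0^π = u'(π)·v(π) − u'(0)·0 = − 2·v(π).
Weak formulation: find u (satisfying any essential BC) such that ∫_0^π u'(x) v'(x) dx = ∫_0^π f v dx − 2·v(π) for all v ∈ V (Dirichlet at 0 absorbed into V; Neumann datum at x = π contributes the boundary term).
Substituting f(x) = 4*sin(5*x), the right-hand side is ∫_0^π (4*sin(5*x)) v dx − 2·v(π).


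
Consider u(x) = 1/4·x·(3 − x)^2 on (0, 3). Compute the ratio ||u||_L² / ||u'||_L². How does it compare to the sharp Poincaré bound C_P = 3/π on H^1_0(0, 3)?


||u||_L² / ||u'||_L² = 3*sqrt(14)/14 < C_P = 3/π.

u(x) = 1/4·x·(3 − x)^2, so u'(x) = 3*(x - 3)*(x - 1)/4.
u(x) = 1/4·x·(3 − x)^2 vanishes at x = 0 and x = 3, so u ∈ H^1_0(0, 3). Differentiate via the product rule and integrate the resulting polynomials term by term.
  ∫_0^3 u² dx = ∫_0^3 (x^6/16 - 3*x^5/4 + 27*x^4/8 - 27*x^3/4 + 81*x^2/16) dx. Term by term:
    ∫_0^3 x^6/16 dx = 2187/112;  ∫_0^3 -3*x^5/4 dx = -729/8;  ∫_0^3 27*x^4/8 dx = 6561/40;
    ∫_0^3 -27*x^3/4 dx = -2187/16;  ∫_0^3 81*x^2/16 dx = 729/16.
  Sum: 2187/112 − 729/8 + 6561/40 − 2187/16 + 729/16 = 729/560.
  ∫_0^3 (u')² dx = ∫_0^3 (9*x^4/16 - 9*x^3/2 + 99*x^2/8 - 27*x/2 + 81/16) dx. Term by term:
    ∫_0^3 9*x^4/16 dx = 2187/80;  ∫_0^3 -9*x^3/2 dx = -729/8;  ∫_0^3 99*x^2/8 dx = 891/8;
    ∫_0^3 -27*x/2 dx = -243/4;  ∫_0^3 81/16 dx = 243/16.
  Sum: 2187/80 − 729/8 + 891/8 − 243/4 + 243/16 = 81/40.
∫_0^3 u² dx = 729/560, so ||u||_L² = 27*sqrt(35)/140.
∫_0^3 (u')² dx = 81/40, so ||u'||_L² = 9*sqrt(10)/20.
Ratio ||u||_L² / ||u'||_L² = 3*sqrt(14)/14.
Sharp Poincaré constant on H^1_0(0, 3) is C_P = L/π = 3/π, achieved by sin(π/3·x).
A polynomial bump cannot attain the sharp Poincaré constant (only the first sine eigenfunction does), so the ratio is strictly less than C_P, consistent with ||u||_L² ≤ C_P ||u'||_L².


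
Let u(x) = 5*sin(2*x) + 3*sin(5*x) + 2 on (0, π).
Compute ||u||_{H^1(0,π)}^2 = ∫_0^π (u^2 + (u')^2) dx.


||u||_{H^1(0,π)}^2 = 24/5 + 367*π/2

u'(x) = 10*cos(2*x) + 15*cos(5*x).
Expand u² and (u')² and integrate term by term on (0, π), using: for integers n ≥ 1, ∫_0^π sin²(nx) dx = ∫_0^π cos²(nx) dx = π/2; for n ≠ n', ∫_0^π sin(nx)sin(n'x) dx = ∫_0^π cos(nx)cos(n'x) dx = 0; and by product-to-sum, ∫_0^π sin(nx)cos(n'x) dx = ½∫_0^π [sin((n+n')x) + sin((n−n')x)] dx, which is 0 when n+n' is even and 2n/(n²−n'²) when n+n' is odd (it need not vanish on (0, π)). For the constant mode: ∫_0^π 1 dx = π, ∫_0^π cos(nx) dx = 0, ∫_0^π sin(nx) dx = (1−(−1)^n)/n.
  u² squared terms: (2)²·∫1 dx = 4·π = 4*π;  (3)²·∫sin(5x)² dx = 9·π/2 = 9*π/2;  (5)²·∫sin(2x)² dx = 25·π/2 = 25*π/2.
  u² cross terms: 2·(2)·(3)·∫1·sin(5x) dx = 12·(2/5) = 24/5;  2·(2)·(5)·∫1·sin(2x) dx = 20·(0) = 0;  2·(3)·(5)·∫sin(5x)·sin(2x) dx = 30·(0) = 0.
  So ∫_0^π u² dx = 4*π + 9*π/2 + 25*π/2 + 24/5 + 0 + 0 = 24/5 + 21*π.
  (u')² squared terms: (10)²·∫cos(2x)² dx = 100·π/2 = 50*π;  (15)²·∫cos(5x)² dx = 225·π/2 = 225*π/2.
  (u')² cross terms: 2·(10)·(15)·∫cos(2x)·cos(5x) dx = 300·(0) = 0.
  So ∫_0^π (u')² dx = 50*π + 225*π/2 + 0 = 325*π/2.
||u||_{H^1}^2 = (24/5 + 21*π) + (325*π/2) = 24/5 + 367*π/2.


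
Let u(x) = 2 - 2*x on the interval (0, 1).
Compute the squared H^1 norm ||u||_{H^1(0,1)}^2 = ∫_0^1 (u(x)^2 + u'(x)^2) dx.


||u||_{H^1}^2 = 16/3

The H^1 norm (squared) on an interval (0, L) is
  ||u||_{H^1}^2 = ∫_0^L u(x)^2 dx + ∫_0^L u'(x)^2 dx.
Compute u'(x) = -2.
Then u(x)^2 = 4*x**2 - 8*x + 4 and u'(x)^2 = 4.
Integrate each monomial from 0 to 1 using ∫_0^1 c·x^n dx = c·1^(n+1)/(n+1):
  ∫_0^1 u(x)^2 dx = ∫_0^1 (4*x^2 - 8*x + 4) dx. Term by term:
    ∫_0^1 4*x^2 dx = 4/3;  ∫_0^1 -8*x dx = -4;  ∫_0^1 4 dx = 4.
  Sum: 4/3 − 4 + 4 = 4/3.
  ∫_0^1 u'(x)^2 dx = ∫_0^1 (4) dx. Term by term:
    ∫_0^1 4 dx = 4.
Adding: ||u||_{H^1}^2 = 4/3 + 4 = 16/3.


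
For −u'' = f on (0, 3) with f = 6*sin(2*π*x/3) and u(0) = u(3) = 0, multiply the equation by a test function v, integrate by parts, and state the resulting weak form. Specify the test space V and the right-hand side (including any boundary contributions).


V = H^1_0(0, 3) (so v(0) = v(3) = 0); weak form: ∫_0^3 u'v' dx = ∫_0^3 (6*sin(2*π*x/3)) v dx for all v ∈ V.

Multiply both sides by a test function v and integrate from 0 to 3:
  ∫_0^3 −u''(x) v(x) dx = ∫_0^3 f(x) v(x) dx.
Integrate the LHS by parts once:
  ∫_0^3 −u'' v dx = −[u'(x) v(x)]_0^3 + ∫_0^3 u'(x) v'(x) dx.
Thus ∫_0^3 u'(x) v'(x) dx = ∫_0^3 f(x) v(x) dx + [u'(x) v(x)]_0^3.
Choose V so that boundary terms are either known or forced to vanish.
u is Dirichlet: u(0) = u(3) = 0. Let V = H^1_0(0, 3); then v(0) = v(3) = 0, and [u' v]_0^3 = 0.
Weak formulation: find u (satisfying any essential BC) such that ∫_0^3 u'(x) v'(x) dx = ∫_0^3 f v dx for all v ∈ V.
Substituting f(x) = 6*sin(2*π*x/3), the right-hand side is ∫_0^3 (6*sin(2*π*x/3)) v dx.


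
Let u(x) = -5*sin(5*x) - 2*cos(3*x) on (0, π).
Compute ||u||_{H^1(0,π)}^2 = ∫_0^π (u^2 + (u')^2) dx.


||u||_{H^1(0,π)}^2 = 345*π

u'(x) = 6*sin(3*x) - 25*cos(5*x).
Expand u² and (u')² and integrate term by term on (0, π), using: for integers n ≥ 1, ∫_0^π sin²(nx) dx = ∫_0^π cos²(nx) dx = π/2; for n ≠ n', ∫_0^π sin(nx)sin(n'x) dx = ∫_0^π cos(nx)cos(n'x) dx = 0; and by product-to-sum, ∫_0^π sin(nx)cos(n'x) dx = ½∫_0^π [sin((n+n')x) + sin((n−n')x)] dx, which is 0 when n+n' is even and 2n/(n²−n'²) when n+n' is odd (it need not vanish on (0, π)).
  u² squared terms: (-5)²·∫sin(5x)² dx = 25·π/2 = 25*π/2;  (-2)²·∫cos(3x)² dx = 4·π/2 = 2*π.
  u² cross terms: 2·(-5)·(-2)·∫sin(5x)·cos(3x) dx = 20·(0) = 0.
  So ∫_0^π u² dx = 25*π/2 + 2*π + 0 = 29*π/2.
  (u')² squared terms: (-25)²·∫cos(5x)² dx = 625·π/2 = 625*π/2;  (6)²·∫sin(3x)² dx = 36·π/2 = 18*π.
  (u')² cross terms: 2·(-25)·(6)·∫cos(5x)·sin(3x) dx = -300·(0) = 0.
  So ∫_0^π (u')² dx = 625*π/2 + 18*π + 0 = 661*π/2.
||u||_{H^1}^2 = (29*π/2) + (661*π/2) = 345*π.


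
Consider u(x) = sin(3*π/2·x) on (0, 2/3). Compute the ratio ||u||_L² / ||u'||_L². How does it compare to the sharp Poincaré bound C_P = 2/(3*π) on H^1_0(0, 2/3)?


||u||_L² / ||u'||_L² = 2/(3*π) = C_P.

u(x) = sin(3*π/2·x), so u'(x) = 3*π*cos(3*π*x/2)/2.
Writing u(x) = A·sin(kπx/L) with A = 1 and k = 1, use ∫_0^L sin²(kπx/L) dx = L/2 and ∫_0^L cos²(kπx/L) dx = L/2.
u² = 1·sin²(3*π/2·x) and (u')² = 9*π^2/4·cos²(3*π/2·x), and each of sin², cos² integrates to L/2 = 1/3 over (0, 2/3).
∫_0^2/3 u² dx = 1/3, so ||u||_L² = sqrt(3)/3.
∫_0^2/3 (u')² dx = 3*π^2/4, so ||u'||_L² = sqrt(3)*π/2.
Ratio ||u||_L² / ||u'||_L² = 2/(3*π).
Sharp Poincaré constant on H^1_0(0, 2/3) is C_P = L/π = 2/(3*π), achieved by sin(3*π/2·x).
This is the k = 1 eigenfunction (up to amplitude), so the ratio equals the sharp Poincaré constant exactly.


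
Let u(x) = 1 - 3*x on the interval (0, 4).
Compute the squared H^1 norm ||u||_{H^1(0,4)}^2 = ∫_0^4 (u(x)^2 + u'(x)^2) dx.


||u||_{H^1}^2 = 184

The H^1 norm (squared) on an interval (0, L) is
  ||u||_{H^1}^2 = ∫_0^L u(x)^2 dx + ∫_0^L u'(x)^2 dx.
Compute u'(x) = -3.
Then u(x)^2 = 9*x**2 - 6*x + 1 and u'(x)^2 = 9.
Integrate each monomial from 0 to 4 using ∫_0^4 c·x^n dx = c·4^(n+1)/(n+1):
  ∫_0^4 u(x)^2 dx = ∫_0^4 (9*x^2 - 6*x + 1) dx. Term by term:
    ∫_0^4 9*x^2 dx = 192;  ∫_0^4 -6*x dx = -48;  ∫_0^4 1 dx = 4.
  Sum: 192 − 48 + 4 = 148.
  ∫_0^4 u'(x)^2 dx = ∫_0^4 (9) dx. Term by term:
    ∫_0^4 9 dx = 36.
Adding: ||u||_{H^1}^2 = 148 + 36 = 184.


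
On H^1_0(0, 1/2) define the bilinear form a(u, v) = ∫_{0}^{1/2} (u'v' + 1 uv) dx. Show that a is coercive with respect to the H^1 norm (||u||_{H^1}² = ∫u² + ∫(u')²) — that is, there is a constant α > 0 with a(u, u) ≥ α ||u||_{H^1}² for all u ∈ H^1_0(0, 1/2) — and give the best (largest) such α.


α = 1

Coercivity of a(·,·) on H^1_0(0, 1/2) means a(u, u) ≥ α ||u||_{H^1}² for every u ∈ H^1_0.
The interval has length L = 1/2, and Poincaré/coercivity depend only on L. Here a(u, u) = ∫(u')² + (1)·∫u².
Here c = 1 ≥ 1, so a(u,u) = ∫(u')² + c∫u² ≥ ∫(u')² + ∫u² = ||u||_{H^1}², i.e. α = 1 works. No larger α is possible: a(u,u) ≥ α||u||_{H^1}² means (1−α)∫(u')² ≥ (α−c)∫u², and for the modes u_n = sin(nπ(x−x₀)/L) (x₀ the left endpoint) one has ∫u_n²/∫(u_n')² = (L/(nπ))² → 0, so a(u_n,u_n)/||u_n||_{H^1}² → 1. Hence the optimal constant is α = 1.
Therefore α = 1.


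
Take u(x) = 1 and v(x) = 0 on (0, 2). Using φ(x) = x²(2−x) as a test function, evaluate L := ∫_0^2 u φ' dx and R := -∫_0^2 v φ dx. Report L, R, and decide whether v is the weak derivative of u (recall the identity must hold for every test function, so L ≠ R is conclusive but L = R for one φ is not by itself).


LHS = 0, RHS = 0. Yes, v = u' weakly.

u(x) = 1, classical derivative u'(x) = 0.
φ(x) = x²(2−x), so φ'(x) = x*(4 - 3*x).
Note φ(0) = φ(2) = 0, so the boundary term u·φ vanishes.
LHS = ∫_0^2 u(x) φ'(x) dx = ∫_0^2 (-3*x^2 + 4*x) dx. Term by term:
  ∫_0^2 -3*x^2 dx = -8;  ∫_0^2 4*x dx = 8.
Sum: -8 + 8 = 0.
So LHS = 0.
∫_0^2 v(x) φ(x) dx = ∫_0^2 (0) dx. Term by term:
  ∫_0^2 0 dx = 0.
So RHS = -∫_0^2 v(x) φ(x) dx = 0.
LHS = RHS, so the identity holds for this test φ.
Moreover u is smooth here and v(x) = u'(x) = 0 pointwise, so the identity holds for every test function. Hence v is the weak derivative of u.


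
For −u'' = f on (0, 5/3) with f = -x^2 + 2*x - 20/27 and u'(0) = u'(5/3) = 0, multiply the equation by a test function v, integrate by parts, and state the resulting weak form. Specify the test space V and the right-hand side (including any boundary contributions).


V = H^1(0, 5/3) (no boundary constraint on v; u is determined up to an additive constant); weak form: ∫_0^5/3 u'v' dx = ∫_0^5/3 (-x^2 + 2*x - 20/27) v dx for all v ∈ V.

Multiply both sides by a test function v and integrate from 0 to 5/3:
  ∫_0^5/3 −u''(x) v(x) dx = ∫_0^5/3 f(x) v(x) dx.
Integrate the LHS by parts once:
  ∫_0^5/3 −u'' v dx = −[u'(x) v(x)]_0^5/3 + ∫_0^5/3 u'(x) v'(x) dx.
Thus ∫_0^5/3 u'(x) v'(x) dx = ∫_0^5/3 f(x) v(x) dx + [u'(x) v(x)]_0^5/3.
Choose V so that boundary terms are either known or forced to vanish.
u has homogeneous Neumann: u'(0) = u'(5/3) = 0. So [u' v]_0^5/3 = 0·v(5/3) − 0·v(0) = 0 for any v; take V = H^1(0, 5/3).
Weak formulation: find u (satisfying any essential BC) such that ∫_0^5/3 u'(x) v'(x) dx = ∫_0^5/3 f v dx for all v ∈ V (homogeneous Neumann, so boundary terms vanish).
Substituting f(x) = -x^2 + 2*x - 20/27, the right-hand side is ∫_0^5/3 (-x^2 + 2*x - 20/27) v dx.
Compatibility check (pure Neumann): taking v ≡ 1 ∈ V gives 0 = ∫_0^5/3 f dx + (0) − (0), i.e. ∫_0^5/3 f dx must equal u'(0) − u'(5/3) = 0. Indeed ∫_0^5/3 (-x^2 + 2*x - 20/27) dx = 0, so the data are compatible. The solution is then unique only up to an additive constant (fix it e.g. by requiring ∫_0^5/3 u dx = 0).


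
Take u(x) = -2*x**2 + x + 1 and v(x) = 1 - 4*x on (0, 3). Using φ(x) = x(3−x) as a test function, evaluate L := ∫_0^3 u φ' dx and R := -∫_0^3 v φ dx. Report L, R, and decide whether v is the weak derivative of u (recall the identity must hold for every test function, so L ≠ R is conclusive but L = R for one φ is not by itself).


LHS = 45/2, RHS = 45/2. Yes, v = u' weakly.

u(x) = -2*x**2 + x + 1, classical derivative u'(x) = 1 - 4*x.
φ(x) = x(3−x), so φ'(x) = 3 - 2*x.
Note φ(0) = φ(3) = 0, so the boundary term u·φ vanishes.
LHS = ∫_0^3 u(x) φ'(x) dx = ∫_0^3 (4*x^3 - 8*x^2 + x + 3) dx. Term by term:
  ∫_0^3 4*x^3 dx = 81;  ∫_0^3 -8*x^2 dx = -72;  ∫_0^3 x dx = 9/2;
  ∫_0^3 3 dx = 9.
Sum: 81 − 72 + 9/2 + 9 = 45/2.
So LHS = 45/2.
∫_0^3 v(x) φ(x) dx = ∫_0^3 (4*x^3 - 13*x^2 + 3*x) dx. Term by term:
  ∫_0^3 4*x^3 dx = 81;  ∫_0^3 -13*x^2 dx = -117;  ∫_0^3 3*x dx = 27/2.
Sum: 81 − 117 + 27/2 = -45/2.
So RHS = -∫_0^3 v(x) φ(x) dx = 45/2.
LHS = RHS, so the identity holds for this test φ.
Moreover u is smooth here and v(x) = u'(x) = 1 - 4*x pointwise, so the identity holds for every test function. Hence v is the weak derivative of u.


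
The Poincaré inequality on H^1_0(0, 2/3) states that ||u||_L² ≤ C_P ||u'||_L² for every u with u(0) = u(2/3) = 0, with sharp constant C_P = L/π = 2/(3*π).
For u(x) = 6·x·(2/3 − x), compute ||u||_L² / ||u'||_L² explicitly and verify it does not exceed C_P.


||u||_L² / ||u'||_L² = sqrt(10)/15 < C_P = 2/(3*π).

u(x) = 6·x·(2/3 − x), so u'(x) = 4 - 12*x.
u(x) = 6·x·(2/3 − x) vanishes at x = 0 and x = 2/3, so u ∈ H^1_0(0, 2/3). Differentiate via the product rule and integrate the resulting polynomials term by term.
  ∫_0^2/3 u² dx = ∫_0^2/3 (36*x^4 - 48*x^3 + 16*x^2) dx. Term by term:
    ∫_0^2/3 36*x^4 dx = 128/135;  ∫_0^2/3 -48*x^3 dx = -64/27;  ∫_0^2/3 16*x^2 dx = 128/81.
  Sum: 128/135 − 64/27 + 128/81 = 64/405.
  ∫_0^2/3 (u')² dx = ∫_0^2/3 (144*x^2 - 96*x + 16) dx. Term by term:
    ∫_0^2/3 144*x^2 dx = 128/9;  ∫_0^2/3 -96*x dx = -64/3;  ∫_0^2/3 16 dx = 32/3.
  Sum: 128/9 − 64/3 + 32/3 = 32/9.
∫_0^2/3 u² dx = 64/405, so ||u||_L² = 8*sqrt(5)/45.
∫_0^2/3 (u')² dx = 32/9, so ||u'||_L² = 4*sqrt(2)/3.
Ratio ||u||_L² / ||u'||_L² = sqrt(10)/15.
Sharp Poincaré constant on H^1_0(0, 2/3) is C_P = L/π = 2/(3*π), achieved by sin(3*π/2·x).
A polynomial bump cannot attain the sharp Poincaré constant (only the first sine eigenfunction does), so the ratio is strictly less than C_P, consistent with ||u||_L² ≤ C_P ||u'||_L².


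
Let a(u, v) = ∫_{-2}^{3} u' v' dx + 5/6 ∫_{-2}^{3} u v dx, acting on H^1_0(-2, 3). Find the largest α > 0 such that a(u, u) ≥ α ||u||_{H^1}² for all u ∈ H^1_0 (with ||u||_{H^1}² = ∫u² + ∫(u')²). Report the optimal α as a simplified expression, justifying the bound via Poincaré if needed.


α = (π^2 + 125/6)/(π^2 + 25)

Coercivity of a(·,·) on H^1_0(-2, 3) means a(u, u) ≥ α ||u||_{H^1}² for every u ∈ H^1_0.
The interval has length L = 5, and Poincaré/coercivity depend only on L. Here a(u, u) = ∫(u')² + (5/6)·∫u².
Here 0 < c = 5/6 < 1. The condition a(u,u) ≥ α||u||_{H^1}² reads (1−α)∫(u')² ≥ (α−c)∫u². Any admissible α is ≤ 1 (rapidly oscillating u have ∫u²/∫(u')² → 0), and α = 1 would force 0 ≥ (1−c)∫u², impossible since c < 1; so 1−α > 0. By the sharp Poincaré inequality on H^1_0 of an interval of length L, ∫(u')² ≥ (π/L)²∫u² with equality for the first sine mode sin(π(x−x₀)/L) (x₀ the left endpoint), so the inequality holds for all u iff (1−α)(π/L)² ≥ α − c, i.e. α ≤ ((π/L)² + c)/((π/L)² + 1) = (1 + c(L/π)²)/(1 + (L/π)²). With (π/L)² = π^2/25 and c = 5/6, the largest admissible constant is α = ((π/L)² + c)/((π/L)² + 1).
Simplifying, α = (π^2 + 125/6)/(π^2 + 25).


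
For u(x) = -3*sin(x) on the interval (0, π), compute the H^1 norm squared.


||u||_{H^1(0,π)}^2 = 9*π

u'(x) = -3*cos(x).
Expand u² and (u')² and integrate term by term on (0, π), using: for integers n ≥ 1, ∫_0^π sin²(nx) dx = ∫_0^π cos²(nx) dx = π/2; for n ≠ n', ∫_0^π sin(nx)sin(n'x) dx = ∫_0^π cos(nx)cos(n'x) dx = 0; and by product-to-sum, ∫_0^π sin(nx)cos(n'x) dx = ½∫_0^π [sin((n+n')x) + sin((n−n')x)] dx, which is 0 when n+n' is even and 2n/(n²−n'²) when n+n' is odd (it need not vanish on (0, π)).
  u² squared terms: (-3)²·∫sin(x)² dx = 9·π/2 = 9*π/2.
  So ∫_0^π u² dx = 9*π/2.
  (u')² squared terms: (-3)²·∫cos(x)² dx = 9·π/2 = 9*π/2.
  So ∫_0^π (u')² dx = 9*π/2.
||u||_{H^1}^2 = (9*π/2) + (9*π/2) = 9*π.


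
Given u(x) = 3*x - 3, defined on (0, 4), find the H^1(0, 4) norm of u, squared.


||u||_{H^1}^2 = 120

The H^1 norm (squared) on an interval (0, L) is
  ||u||_{H^1}^2 = ∫_0^L u(x)^2 dx + ∫_0^L u'(x)^2 dx.
Compute u'(x) = 3.
Then u(x)^2 = 9*x**2 - 18*x + 9 and u'(x)^2 = 9.
Integrate each monomial from 0 to 4 using ∫_0^4 c·x^n dx = c·4^(n+1)/(n+1):
  ∫_0^4 u(x)^2 dx = ∫_0^4 (9*x^2 - 18*x + 9) dx. Term by term:
    ∫_0^4 9*x^2 dx = 192;  ∫_0^4 -18*x dx = -144;  ∫_0^4 9 dx = 36.
  Sum: 192 − 144 + 36 = 84.
  ∫_0^4 u'(x)^2 dx = ∫_0^4 (9) dx. Term by term:
    ∫_0^4 9 dx = 36.
Adding: ||u||_{H^1}^2 = 84 + 36 = 120.
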